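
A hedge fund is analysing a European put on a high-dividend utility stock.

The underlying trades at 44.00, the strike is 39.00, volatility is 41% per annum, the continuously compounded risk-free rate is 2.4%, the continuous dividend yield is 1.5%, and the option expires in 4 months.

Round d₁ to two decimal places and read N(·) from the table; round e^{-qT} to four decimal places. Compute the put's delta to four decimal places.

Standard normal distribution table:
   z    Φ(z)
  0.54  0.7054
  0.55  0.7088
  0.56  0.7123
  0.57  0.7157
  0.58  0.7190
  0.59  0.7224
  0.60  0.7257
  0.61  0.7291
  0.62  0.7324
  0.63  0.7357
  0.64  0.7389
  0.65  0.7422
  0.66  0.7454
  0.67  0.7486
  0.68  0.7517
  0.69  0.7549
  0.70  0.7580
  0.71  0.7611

σ√T = 0.41 × 0.5774 = 0.2367
d₁ = [ln(44/39) + (0.024 − 0.015 + 0.41²/2)·0.3333] / 0.2367 = [0.1206 + 0.0310] / 0.2367 = 0.6406 ⇒ 0.64
N(d₁) = N(0.64) = 0.7389
Δ_put = e^(−qT)·(N(d₁) − 1) = 0.9950·(0.7389 − 1) = -0.2598

-0.2598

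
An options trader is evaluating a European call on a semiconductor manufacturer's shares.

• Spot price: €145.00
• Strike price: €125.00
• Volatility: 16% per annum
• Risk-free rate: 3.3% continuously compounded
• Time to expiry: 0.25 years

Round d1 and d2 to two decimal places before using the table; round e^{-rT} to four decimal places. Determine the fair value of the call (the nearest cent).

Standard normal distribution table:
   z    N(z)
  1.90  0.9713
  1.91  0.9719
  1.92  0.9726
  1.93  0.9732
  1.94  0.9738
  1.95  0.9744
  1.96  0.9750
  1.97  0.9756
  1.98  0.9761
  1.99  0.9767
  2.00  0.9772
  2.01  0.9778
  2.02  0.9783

€21.12

σ√T = 0.16·√0.25 = 0.0800
d₁ = [ln(145/125) + (0.033 + 0.16²/2)·0.25] / 0.0800 = [0.1484 + 0.0115] / 0.0800 = 1.9984 which rounds to 2.00
d₂ = d₁ − σ√T = 1.9984 − 0.0800 = 1.9184 which rounds to 1.92
exp(−rT) = exp(−0.033·0.25) = 0.9918
C = 145·N(2.00) − 125·0.9918·N(1.92) = 145·0.9772 − 125·0.9918·0.9726 = 141.6940 − 120.5781 = 21.1159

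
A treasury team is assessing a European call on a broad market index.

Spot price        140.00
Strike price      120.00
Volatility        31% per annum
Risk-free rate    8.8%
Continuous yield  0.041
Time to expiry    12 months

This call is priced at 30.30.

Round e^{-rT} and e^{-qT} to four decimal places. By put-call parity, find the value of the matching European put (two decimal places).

exp(−qT) = exp(−0.041·1) = 0.9598;  exp(−rT) = exp(−0.088·1) = 0.9158
Put-call parity: C − P = S·e^(−qT) − K·e^(−rT) = 140·0.9598 − 120·0.9158 = 134.3720 − 109.8960 = 24.4760
P = C − (C − P) = 30.30 − (24.4760) = 5.8240

5.82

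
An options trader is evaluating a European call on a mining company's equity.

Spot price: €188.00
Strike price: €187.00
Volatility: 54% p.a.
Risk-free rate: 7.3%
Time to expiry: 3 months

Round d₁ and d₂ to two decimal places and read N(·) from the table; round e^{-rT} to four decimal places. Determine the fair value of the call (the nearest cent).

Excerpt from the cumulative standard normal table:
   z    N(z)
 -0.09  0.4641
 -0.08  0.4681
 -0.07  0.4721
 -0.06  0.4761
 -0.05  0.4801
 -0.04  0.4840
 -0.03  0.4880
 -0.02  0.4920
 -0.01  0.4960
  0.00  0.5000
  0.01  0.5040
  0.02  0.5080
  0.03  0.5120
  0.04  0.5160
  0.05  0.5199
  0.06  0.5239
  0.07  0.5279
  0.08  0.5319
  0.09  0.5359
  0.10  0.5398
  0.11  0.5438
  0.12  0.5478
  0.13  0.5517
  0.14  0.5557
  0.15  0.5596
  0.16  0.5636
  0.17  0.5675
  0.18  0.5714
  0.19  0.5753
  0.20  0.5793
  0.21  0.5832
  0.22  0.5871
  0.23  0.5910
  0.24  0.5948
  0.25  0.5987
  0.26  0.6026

€22.22

σ√T = 0.54 × 0.5000 = 0.2700
d₁ = [ln(188/187) + (0.073 + 0.54²/2)·0.25] / 0.2700 = [0.0053 + 0.0547] / 0.2700 = 0.2223 ≈ 0.22
d₂ = d₁ − σ√T = 0.2223 − 0.2700 = -0.0477 ≈ -0.05
exp(−rT) = exp(−0.073·0.25) = 0.9819
C = 188·N(0.22) − 187·0.9819·N(-0.05) = 188·0.5871 − 187·0.9819·0.4801 = 110.3748 − 88.1537 = 22.2211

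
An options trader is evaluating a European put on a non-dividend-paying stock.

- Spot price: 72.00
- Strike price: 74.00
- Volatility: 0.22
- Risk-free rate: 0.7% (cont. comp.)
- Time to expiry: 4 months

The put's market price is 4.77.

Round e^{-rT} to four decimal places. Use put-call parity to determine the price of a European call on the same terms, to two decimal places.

2.94

exp(−rT) = exp(−0.007·0.3333) = 0.9977
Put-call parity: C − P = S − K·e^(−rT) = 72 − 74·0.9977 = 72 − 73.8298 = -1.8298
C = P + (C − P) = 4.77 + (-1.8298) = 2.9402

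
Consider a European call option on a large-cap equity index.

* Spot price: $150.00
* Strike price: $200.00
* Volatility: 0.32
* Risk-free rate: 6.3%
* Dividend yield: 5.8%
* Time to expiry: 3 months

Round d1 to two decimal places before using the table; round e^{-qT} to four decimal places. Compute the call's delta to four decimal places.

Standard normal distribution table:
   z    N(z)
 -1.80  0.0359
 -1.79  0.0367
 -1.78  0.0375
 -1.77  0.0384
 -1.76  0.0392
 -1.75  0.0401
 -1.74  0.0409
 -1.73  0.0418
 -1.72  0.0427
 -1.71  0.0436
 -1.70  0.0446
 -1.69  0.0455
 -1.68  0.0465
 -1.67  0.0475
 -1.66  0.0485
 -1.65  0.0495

T = 0.25;  σ√T = 0.1600
d₁ = [ln(150/200) + (0.063 − 0.058 + 0.32²/2)·0.25] / 0.1600 = [-0.2877 + 0.0140] / 0.1600 = -1.7102 ⇒ -1.71
N(d₁) = N(-1.71) = 0.0436
Δ_call = e^(−qT)·N(d₁) = 0.9856·0.0436 = 0.0430

0.0430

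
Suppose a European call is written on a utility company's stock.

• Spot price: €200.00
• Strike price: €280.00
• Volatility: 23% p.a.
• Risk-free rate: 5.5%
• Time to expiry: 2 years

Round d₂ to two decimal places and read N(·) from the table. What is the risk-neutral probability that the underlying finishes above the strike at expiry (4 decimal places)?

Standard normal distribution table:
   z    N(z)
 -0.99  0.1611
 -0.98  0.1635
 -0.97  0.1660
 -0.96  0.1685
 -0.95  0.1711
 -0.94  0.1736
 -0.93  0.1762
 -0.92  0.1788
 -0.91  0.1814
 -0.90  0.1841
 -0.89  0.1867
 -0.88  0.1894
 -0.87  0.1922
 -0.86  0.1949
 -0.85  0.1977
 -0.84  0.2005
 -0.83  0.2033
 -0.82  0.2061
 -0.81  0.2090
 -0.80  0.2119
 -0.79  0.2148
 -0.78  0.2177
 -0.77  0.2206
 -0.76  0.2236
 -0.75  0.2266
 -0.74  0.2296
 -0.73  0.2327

0.1949

σ√T = 0.23 × 1.4142 = 0.3253
d₁ = [ln(200/280) + (0.055 + 0.23²/2)·2] / 0.3253 = [-0.3365 + 0.1629] / 0.3253 = -0.5336 ⇒ -0.53
d₂ = d₁ − σ√T = -0.5336 − 0.3253 = -0.8589 ⇒ -0.86
Risk-neutral Pr[S_T > K] = N(d₂) = N(-0.86) = 0.1949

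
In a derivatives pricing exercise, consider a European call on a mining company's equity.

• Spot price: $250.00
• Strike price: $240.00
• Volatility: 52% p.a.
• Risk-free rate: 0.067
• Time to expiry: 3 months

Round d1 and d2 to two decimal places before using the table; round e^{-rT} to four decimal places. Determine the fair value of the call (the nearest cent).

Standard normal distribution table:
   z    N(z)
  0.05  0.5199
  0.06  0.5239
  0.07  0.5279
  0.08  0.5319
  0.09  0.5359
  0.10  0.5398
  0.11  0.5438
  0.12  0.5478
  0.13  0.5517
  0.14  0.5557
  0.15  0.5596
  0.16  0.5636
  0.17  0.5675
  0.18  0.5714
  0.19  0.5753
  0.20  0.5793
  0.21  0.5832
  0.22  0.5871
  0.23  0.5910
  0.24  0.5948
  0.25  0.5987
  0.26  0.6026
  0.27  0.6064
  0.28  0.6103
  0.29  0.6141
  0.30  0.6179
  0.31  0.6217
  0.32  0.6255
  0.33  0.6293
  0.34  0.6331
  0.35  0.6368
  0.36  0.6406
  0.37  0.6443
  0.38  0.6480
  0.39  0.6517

σ√T = 0.52·√0.25 = 0.2600
d₁ = [ln(250/240) + (0.067 + 0.52²/2)·0.25] / 0.2600 = [0.0408 + 0.0506] / 0.2600 = 0.3514 → 0.35
d₂ = d₁ − σ√T = 0.3514 − 0.2600 = 0.0914 → 0.09
exp(−rT) = exp(−0.067·0.25) = 0.9834
N(d₁) = N(0.35) = 0.6368;  N(d₂) = N(0.09) = 0.5359
C = 250·0.6368 − 240·0.9834·0.5359 = 159.2000 − 126.4810 = 32.7190

$32.72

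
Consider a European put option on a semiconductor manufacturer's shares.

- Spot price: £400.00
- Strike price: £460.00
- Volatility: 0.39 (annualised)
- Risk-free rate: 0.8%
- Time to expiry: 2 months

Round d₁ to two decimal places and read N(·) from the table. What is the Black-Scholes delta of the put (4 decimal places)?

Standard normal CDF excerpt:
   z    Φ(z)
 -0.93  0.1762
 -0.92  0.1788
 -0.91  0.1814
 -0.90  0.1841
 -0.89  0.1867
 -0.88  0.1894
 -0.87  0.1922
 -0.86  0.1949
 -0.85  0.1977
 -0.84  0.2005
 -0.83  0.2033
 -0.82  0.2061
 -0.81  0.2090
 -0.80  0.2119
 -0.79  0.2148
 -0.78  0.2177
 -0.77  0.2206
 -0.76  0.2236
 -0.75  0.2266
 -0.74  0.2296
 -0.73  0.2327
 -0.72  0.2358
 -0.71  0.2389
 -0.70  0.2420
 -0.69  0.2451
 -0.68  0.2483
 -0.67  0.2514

σ√T = 0.39 × 0.4082 = 0.1592
d₁ = [ln(400/460) + (0.008 + ½·0.39²)·0.1667] / (σ√T) = (-0.1398 + 0.0140) / 0.1592 = -0.7898 → -0.79
N(d₁) = N(-0.79) = 0.2148
Δ_put = N(d₁) − 1 = 0.2148 − 1 = -0.7852

-0.7852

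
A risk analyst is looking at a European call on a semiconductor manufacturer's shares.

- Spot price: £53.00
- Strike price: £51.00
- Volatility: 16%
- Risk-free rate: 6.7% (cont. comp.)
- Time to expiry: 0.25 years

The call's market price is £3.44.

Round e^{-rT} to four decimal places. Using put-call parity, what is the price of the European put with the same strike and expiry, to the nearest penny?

£0.59

exp(−rT) = exp(−0.067·0.25) = 0.9834
Put-call parity: C − P = S − K·e^(−rT) = 53 − 51·0.9834 = 53 − 50.1534 = 2.8466
P = C − (C − P) = 3.44 − (2.8466) = 0.5934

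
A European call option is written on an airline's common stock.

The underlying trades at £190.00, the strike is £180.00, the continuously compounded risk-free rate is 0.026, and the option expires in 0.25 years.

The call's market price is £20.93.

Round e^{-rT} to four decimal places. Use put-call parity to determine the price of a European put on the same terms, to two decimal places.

exp(−rT) = exp(−0.026·0.25) = 0.9935
Put-call parity: C − P = S − K·e^(−rT) = 190 − 180·0.9935 = 190 − 178.8300 = 11.1700
P = C − (C − P) = 20.93 − (11.1700) = 9.7600

£9.76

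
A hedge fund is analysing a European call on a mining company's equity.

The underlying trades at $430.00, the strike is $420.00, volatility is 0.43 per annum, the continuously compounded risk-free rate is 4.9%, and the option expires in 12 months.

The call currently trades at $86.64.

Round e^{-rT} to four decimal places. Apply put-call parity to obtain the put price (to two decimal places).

exp(−rT) = exp(−0.049·1) = 0.9522
Put-call parity: C − P = S − K·e^(−rT) = 430 − 420·0.9522 = 430 − 399.9240 = 30.0760
P = C − (C − P) = 86.64 − (30.0760) = 56.5640

$56.56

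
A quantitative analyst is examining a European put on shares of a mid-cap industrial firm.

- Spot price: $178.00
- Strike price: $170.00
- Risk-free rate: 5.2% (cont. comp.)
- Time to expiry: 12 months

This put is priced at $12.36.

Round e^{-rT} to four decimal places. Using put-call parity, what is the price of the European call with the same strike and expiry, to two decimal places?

exp(−rT) = exp(−0.052·1) = 0.9493
Put-call parity: C − P = S − K·e^(−rT) = 178 − 170·0.9493 = 178 − 161.3810 = 16.6190
C = P + (C − P) = 12.36 + (16.6190) = 28.9790

$28.98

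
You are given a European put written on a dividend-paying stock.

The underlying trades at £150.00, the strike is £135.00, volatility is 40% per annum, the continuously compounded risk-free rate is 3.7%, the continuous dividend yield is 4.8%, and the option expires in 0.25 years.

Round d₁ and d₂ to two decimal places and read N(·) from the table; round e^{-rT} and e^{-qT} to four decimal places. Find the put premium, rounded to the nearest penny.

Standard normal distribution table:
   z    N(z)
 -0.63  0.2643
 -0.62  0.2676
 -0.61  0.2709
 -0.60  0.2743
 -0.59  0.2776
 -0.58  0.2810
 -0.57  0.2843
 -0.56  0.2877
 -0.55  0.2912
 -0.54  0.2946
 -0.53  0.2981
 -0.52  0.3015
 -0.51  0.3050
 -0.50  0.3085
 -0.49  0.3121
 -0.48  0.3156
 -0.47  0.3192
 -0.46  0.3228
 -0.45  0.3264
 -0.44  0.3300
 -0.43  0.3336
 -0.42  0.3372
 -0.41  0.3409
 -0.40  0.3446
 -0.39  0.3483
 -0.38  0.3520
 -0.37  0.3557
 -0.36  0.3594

T = 0.25;  σ√T = 0.2000
d₁ = [ln(150/135) + (0.037 − 0.048 + 0.4²/2)·0.25] / 0.2000 = [0.1054 + 0.0173] / 0.2000 = 0.6131 ≈ 0.61
d₂ = d₁ − σ√T = 0.6131 − 0.2000 = 0.4131 ≈ 0.41
e^(−qT) = e^(−0.048·0.25) = 0.9881;  e^(−rT) = e^(−0.037·0.25) = 0.9908
N(−d₂) = N(-0.41) = 0.3409;  N(−d₁) = N(-0.61) = 0.2709
P = 135·0.9908·0.3409 − 150·0.9881·0.2709 = 45.5981 − 40.1514 = 5.4467

£5.45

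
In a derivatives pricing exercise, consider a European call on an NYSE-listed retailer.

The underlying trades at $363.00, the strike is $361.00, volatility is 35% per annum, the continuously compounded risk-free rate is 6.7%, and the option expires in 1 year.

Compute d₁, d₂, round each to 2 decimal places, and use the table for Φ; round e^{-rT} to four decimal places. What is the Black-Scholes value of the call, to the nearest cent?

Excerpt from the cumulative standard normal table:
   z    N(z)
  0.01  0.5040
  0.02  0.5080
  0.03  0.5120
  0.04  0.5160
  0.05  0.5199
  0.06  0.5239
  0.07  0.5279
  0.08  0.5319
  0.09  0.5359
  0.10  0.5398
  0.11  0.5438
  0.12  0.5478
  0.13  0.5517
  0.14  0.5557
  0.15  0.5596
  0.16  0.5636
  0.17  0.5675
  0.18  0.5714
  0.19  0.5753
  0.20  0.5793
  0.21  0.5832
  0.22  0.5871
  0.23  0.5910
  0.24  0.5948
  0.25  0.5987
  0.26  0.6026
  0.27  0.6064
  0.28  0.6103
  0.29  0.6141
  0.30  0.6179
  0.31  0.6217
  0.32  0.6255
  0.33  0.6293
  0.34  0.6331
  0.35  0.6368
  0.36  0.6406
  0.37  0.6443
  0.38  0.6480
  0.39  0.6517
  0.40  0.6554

σ√T = 0.35·√1 = 0.3500
ln(S/K) + (r + σ²/2)T = ln(363/361) + (0.067 + 0.35²/2)·1 = 0.0055 + 0.1283 = 0.1338
d₁ = 0.1338 / 0.3500 = 0.3822 → 0.38
d₂ = d₁ − σ√T = 0.3822 − 0.3500 = 0.0322 → 0.03
exp(−rT) = exp(−0.067·1) = 0.9352
N(d₁) = N(0.38) = 0.6480;  N(d₂) = N(0.03) = 0.5120
C = 363·0.6480 − 361·0.9352·0.5120 = 235.2240 − 172.8549 = 62.3691

$62.37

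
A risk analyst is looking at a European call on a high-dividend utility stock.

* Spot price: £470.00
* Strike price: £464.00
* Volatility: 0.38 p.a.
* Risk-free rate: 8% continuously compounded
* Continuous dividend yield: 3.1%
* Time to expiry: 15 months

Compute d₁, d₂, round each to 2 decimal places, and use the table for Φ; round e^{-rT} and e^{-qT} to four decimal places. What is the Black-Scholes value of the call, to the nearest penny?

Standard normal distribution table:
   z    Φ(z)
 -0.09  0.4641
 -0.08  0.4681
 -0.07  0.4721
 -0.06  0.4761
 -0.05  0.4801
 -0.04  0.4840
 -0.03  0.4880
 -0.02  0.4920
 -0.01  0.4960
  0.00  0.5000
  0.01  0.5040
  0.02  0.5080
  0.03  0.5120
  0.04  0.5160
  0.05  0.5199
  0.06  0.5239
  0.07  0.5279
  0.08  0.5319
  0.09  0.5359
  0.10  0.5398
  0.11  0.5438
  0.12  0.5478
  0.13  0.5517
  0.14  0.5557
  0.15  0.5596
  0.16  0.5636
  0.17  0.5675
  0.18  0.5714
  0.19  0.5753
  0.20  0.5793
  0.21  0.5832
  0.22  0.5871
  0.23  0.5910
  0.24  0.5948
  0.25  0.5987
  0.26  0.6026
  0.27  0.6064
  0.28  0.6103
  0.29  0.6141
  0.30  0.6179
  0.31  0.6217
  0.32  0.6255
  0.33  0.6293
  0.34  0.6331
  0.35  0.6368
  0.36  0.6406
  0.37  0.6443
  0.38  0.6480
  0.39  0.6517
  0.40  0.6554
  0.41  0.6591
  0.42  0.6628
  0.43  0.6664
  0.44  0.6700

σ√T = 0.38 × 1.1180 = 0.4249
d₁ = [ln(470/464) + (0.08 − 0.031 + 0.38²/2)·1.25] / 0.4249 = [0.0128 + 0.1515] / 0.4249 = 0.3868 ≈ 0.39
d₂ = d₁ − σ√T = 0.3868 − 0.4249 = -0.0380 ≈ -0.04
exp(−qT) = exp(−0.031·1.25) = 0.9620;  exp(−rT) = exp(−0.08·1.25) = 0.9048
C = 470·0.9620·N(0.39) − 464·0.9048·N(-0.04) = 470·0.9620·0.6517 − 464·0.9048·0.4840 = 294.6596 − 203.1964 = 91.4633

£91.46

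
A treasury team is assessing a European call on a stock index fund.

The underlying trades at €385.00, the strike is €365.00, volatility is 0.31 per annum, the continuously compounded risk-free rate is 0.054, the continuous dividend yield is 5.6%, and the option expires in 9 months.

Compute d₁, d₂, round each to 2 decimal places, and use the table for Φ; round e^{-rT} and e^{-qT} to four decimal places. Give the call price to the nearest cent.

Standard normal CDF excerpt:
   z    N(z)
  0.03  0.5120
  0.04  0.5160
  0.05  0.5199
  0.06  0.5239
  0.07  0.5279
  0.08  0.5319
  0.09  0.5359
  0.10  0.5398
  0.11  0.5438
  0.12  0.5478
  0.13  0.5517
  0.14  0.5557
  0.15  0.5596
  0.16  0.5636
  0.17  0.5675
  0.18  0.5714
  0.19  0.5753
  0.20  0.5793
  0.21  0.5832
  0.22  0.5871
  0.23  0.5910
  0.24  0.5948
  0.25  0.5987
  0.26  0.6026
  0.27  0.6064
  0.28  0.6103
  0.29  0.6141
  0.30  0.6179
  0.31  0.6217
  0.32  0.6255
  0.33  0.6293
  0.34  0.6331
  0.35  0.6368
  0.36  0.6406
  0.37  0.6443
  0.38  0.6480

€48.69

σ√T = 0.31 × 0.8660 = 0.2685
ln(S/K) + (r − q + σ²/2)T = ln(385/365) + (0.054 − 0.056 + 0.31²/2)·0.75 = 0.0533 + 0.0345 = 0.0879
d₁ = 0.0879 / 0.2685 = 0.3274 ≈ 0.33
d₂ = d₁ − σ√T = 0.3274 − 0.2685 = 0.0589 ≈ 0.06
exp(−qT) = exp(−0.056·0.75) = 0.9589;  exp(−rT) = exp(−0.054·0.75) = 0.9603
C = 385·0.9589·N(0.33) − 365·0.9603·N(0.06) = 385·0.9589·0.6293 − 365·0.9603·0.5239 = 232.3228 − 183.6319 = 48.6908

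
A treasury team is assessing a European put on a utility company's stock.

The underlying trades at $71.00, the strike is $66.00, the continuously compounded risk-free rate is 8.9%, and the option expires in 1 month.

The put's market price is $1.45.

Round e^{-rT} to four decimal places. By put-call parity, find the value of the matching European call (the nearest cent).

$6.94

exp(−rT) = exp(−0.089·0.08333) = 0.9926
Put-call parity: C − P = S − K·e^(−rT) = 71 − 66·0.9926 = 71 − 65.5116 = 5.4884
C = P + (C − P) = 1.45 + (5.4884) = 6.9384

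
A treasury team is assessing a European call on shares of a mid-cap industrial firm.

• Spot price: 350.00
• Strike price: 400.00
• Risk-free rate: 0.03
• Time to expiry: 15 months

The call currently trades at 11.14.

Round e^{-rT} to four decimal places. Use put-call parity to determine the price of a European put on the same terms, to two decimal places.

46.42

e^(−rT) = e^(−0.03·1.25) = 0.9632
Put-call parity: C − P = S − K·e^(−rT) = 350 − 400·0.9632 = 350 − 385.2800 = -35.2800
P = C − (C − P) = 11.14 − (-35.2800) = 46.4200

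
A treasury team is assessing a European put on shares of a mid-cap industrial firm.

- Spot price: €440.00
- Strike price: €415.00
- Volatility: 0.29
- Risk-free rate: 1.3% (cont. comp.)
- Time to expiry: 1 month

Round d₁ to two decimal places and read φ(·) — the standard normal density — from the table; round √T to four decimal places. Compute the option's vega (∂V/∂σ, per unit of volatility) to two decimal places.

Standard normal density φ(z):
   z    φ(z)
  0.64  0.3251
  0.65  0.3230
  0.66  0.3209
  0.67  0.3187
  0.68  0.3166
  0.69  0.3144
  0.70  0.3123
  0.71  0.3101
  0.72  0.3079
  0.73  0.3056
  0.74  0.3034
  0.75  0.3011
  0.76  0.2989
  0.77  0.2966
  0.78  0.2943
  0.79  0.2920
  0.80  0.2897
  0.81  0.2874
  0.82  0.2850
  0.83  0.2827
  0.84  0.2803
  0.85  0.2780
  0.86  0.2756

38.25

T = 0.08333;  σ√T = 0.0837
d₁ = [ln(440/415) + (0.013 + ½·0.29²)·0.08333] / (σ√T) = (0.0585 + 0.0046) / 0.0837 = 0.7535 ⇒ 0.75
√T = √0.08333 = 0.2887
φ(d₁) = φ(0.75) = 0.3011
vega = S·φ(d₁)·√T = 440·0.3011·0.2887 = 38.2481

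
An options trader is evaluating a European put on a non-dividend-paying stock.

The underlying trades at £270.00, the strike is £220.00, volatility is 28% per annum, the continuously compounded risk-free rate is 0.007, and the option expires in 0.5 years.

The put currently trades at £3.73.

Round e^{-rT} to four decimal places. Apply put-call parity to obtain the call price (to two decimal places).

e^(−rT) = e^(−0.007·0.5) = 0.9965
Put-call parity: C − P = S − K·e^(−rT) = 270 − 220·0.9965 = 270 − 219.2300 = 50.7700
C = P + (C − P) = 3.73 + (50.7700) = 54.5000

£54.50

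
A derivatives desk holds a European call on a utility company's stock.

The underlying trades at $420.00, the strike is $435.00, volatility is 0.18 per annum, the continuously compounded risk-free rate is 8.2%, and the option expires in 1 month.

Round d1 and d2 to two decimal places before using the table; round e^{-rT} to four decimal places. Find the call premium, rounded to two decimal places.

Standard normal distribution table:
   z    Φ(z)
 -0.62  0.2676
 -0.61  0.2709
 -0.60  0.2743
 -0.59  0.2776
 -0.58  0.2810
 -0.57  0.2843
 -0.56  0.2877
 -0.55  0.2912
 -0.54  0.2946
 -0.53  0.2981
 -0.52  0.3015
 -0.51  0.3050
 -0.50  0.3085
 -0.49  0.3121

σ√T = 0.18·√0.08333 = 0.0520
ln(S/K) + (r + σ²/2)T = ln(420/435) + (0.082 + 0.18²/2)·0.08333 = -0.0351 + 0.0082 = -0.0269
d₁ = -0.0269 / 0.0520 = -0.5178 ⇒ -0.52
d₂ = d₁ − σ√T = -0.5178 − 0.0520 = -0.5698 ⇒ -0.57
exp(−rT) = exp(−0.082·0.08333) = 0.9932
N(d₁) = N(-0.52) = 0.3015;  N(d₂) = N(-0.57) = 0.2843
C = 420·0.3015 − 435·0.9932·0.2843 = 126.6300 − 122.8295 = 3.8005

$3.80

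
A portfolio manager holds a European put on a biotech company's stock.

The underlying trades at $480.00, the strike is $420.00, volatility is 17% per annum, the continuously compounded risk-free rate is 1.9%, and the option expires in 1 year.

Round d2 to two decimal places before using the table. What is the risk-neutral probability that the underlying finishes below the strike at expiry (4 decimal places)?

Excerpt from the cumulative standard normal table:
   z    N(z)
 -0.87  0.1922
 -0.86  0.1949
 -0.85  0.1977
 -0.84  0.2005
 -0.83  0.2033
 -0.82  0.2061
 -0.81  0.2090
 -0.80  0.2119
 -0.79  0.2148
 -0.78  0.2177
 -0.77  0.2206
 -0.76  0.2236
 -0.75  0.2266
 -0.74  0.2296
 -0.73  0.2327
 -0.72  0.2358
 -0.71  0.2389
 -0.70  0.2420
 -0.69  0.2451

T = 1;  σ√T = 0.1700
d₁ = [ln(480/420) + (0.019 + 0.17²/2)·1] / 0.1700 = [0.1335 + 0.0335] / 0.1700 = 0.9822 which rounds to 0.98
d₂ = d₁ − σ√T = 0.9822 − 0.1700 = 0.8122 which rounds to 0.81
Risk-neutral Pr[S_T < K] = N(−d₂) = N(-0.81) = 0.2090

0.2090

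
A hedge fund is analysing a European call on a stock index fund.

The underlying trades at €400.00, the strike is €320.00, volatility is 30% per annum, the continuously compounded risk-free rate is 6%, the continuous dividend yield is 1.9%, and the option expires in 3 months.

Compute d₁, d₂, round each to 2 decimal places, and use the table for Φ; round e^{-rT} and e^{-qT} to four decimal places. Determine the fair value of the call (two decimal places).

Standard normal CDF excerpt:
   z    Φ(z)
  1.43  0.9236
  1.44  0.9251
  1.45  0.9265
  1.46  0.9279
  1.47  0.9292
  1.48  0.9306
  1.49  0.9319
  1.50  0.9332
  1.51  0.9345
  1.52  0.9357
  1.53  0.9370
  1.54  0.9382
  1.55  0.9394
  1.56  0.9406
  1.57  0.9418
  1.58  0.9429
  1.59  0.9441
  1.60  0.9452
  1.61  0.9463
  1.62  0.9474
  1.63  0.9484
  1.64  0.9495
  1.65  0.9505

σ√T = 0.3·√0.25 = 0.1500
d₁ = [ln(400/320) + (0.06 − 0.019 + ½·0.3²)·0.25] / (σ√T) = (0.2231 + 0.0215) / 0.1500 = 1.6310 ≈ 1.63
d₂ = 1.6310 − 0.1500 = 1.4810 ≈ 1.48
exp(−qT) = exp(−0.019·0.25) = 0.9953;  exp(−rT) = exp(−0.06·0.25) = 0.9851
N(d₁) = N(1.63) = 0.9484;  N(d₂) = N(1.48) = 0.9306
C = 400·0.9953·0.9484 − 320·0.9851·0.9306 = 377.5770 − 293.3549 = 84.2221

€84.22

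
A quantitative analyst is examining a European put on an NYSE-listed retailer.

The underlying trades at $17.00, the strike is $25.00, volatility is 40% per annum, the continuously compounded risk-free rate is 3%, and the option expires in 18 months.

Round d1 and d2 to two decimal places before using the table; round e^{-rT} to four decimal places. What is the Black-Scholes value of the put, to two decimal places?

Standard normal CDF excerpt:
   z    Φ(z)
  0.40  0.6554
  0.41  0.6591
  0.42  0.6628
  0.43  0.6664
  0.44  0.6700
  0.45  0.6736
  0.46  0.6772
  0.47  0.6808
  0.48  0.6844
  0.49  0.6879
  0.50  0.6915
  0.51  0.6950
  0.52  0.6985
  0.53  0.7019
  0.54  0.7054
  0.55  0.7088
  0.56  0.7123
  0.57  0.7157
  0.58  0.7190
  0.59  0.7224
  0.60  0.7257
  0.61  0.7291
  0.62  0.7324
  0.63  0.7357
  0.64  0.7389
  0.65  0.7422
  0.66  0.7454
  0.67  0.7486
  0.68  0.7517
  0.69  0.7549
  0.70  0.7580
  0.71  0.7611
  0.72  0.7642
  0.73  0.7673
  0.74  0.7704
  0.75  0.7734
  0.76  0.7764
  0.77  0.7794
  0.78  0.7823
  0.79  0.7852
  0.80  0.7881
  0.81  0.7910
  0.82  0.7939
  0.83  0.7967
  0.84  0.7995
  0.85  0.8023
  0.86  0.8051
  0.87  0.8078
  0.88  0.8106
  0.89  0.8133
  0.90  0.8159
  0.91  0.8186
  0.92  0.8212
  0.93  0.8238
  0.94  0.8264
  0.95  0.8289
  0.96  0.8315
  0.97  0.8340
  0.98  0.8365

σ√T = 0.4 × 1.2247 = 0.4899
ln(S/K) + (r + σ²/2)T = ln(17/25) + (0.03 + 0.4²/2)·1.5 = -0.3857 + 0.1650 = -0.2207
d₁ = -0.2207 / 0.4899 = -0.4504 → -0.45
d₂ = d₁ − σ√T = -0.4504 − 0.4899 = -0.9403 → -0.94
e^(−rT) = e^(−0.03·1.5) = 0.9560
N(−d₂) = N(0.94) = 0.8264;  N(−d₁) = N(0.45) = 0.6736
P = 25·0.9560·0.8264 − 17·0.6736 = 19.7510 − 11.4512 = 8.2998

$8.30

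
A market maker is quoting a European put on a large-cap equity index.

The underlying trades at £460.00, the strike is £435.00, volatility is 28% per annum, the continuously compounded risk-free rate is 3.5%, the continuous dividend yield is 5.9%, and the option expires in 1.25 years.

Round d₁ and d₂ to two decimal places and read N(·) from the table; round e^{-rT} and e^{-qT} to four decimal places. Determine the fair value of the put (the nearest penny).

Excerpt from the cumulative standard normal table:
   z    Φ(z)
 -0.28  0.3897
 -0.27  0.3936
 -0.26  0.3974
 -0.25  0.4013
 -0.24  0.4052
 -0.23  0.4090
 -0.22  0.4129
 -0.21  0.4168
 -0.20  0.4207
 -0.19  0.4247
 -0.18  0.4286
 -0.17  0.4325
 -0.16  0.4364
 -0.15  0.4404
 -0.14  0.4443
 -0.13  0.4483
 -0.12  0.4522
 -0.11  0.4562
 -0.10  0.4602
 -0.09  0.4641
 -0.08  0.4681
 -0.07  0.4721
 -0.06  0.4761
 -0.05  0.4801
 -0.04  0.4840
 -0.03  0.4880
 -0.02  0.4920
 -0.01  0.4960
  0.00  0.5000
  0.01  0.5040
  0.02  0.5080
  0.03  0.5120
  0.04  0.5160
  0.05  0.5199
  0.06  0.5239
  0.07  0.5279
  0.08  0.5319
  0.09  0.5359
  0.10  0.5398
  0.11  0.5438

T = 1.25;  σ√T = 0.3130
d₁ = [ln(460/435) + (0.035 − 0.059 + 0.28²/2)·1.25] / 0.3130 = [0.0559 + 0.0190] / 0.3130 = 0.2392 which rounds to 0.24
d₂ = d₁ − σ√T = 0.2392 − 0.3130 = -0.0739 which rounds to -0.07
exp(−qT) = exp(−0.059·1.25) = 0.9289;  exp(−rT) = exp(−0.035·1.25) = 0.9572
N(−d₂) = N(0.07) = 0.5279;  N(−d₁) = N(-0.24) = 0.4052
P = 435·0.9572·0.5279 − 460·0.9289·0.4052 = 219.8081 − 173.1395 = 46.6685

£46.67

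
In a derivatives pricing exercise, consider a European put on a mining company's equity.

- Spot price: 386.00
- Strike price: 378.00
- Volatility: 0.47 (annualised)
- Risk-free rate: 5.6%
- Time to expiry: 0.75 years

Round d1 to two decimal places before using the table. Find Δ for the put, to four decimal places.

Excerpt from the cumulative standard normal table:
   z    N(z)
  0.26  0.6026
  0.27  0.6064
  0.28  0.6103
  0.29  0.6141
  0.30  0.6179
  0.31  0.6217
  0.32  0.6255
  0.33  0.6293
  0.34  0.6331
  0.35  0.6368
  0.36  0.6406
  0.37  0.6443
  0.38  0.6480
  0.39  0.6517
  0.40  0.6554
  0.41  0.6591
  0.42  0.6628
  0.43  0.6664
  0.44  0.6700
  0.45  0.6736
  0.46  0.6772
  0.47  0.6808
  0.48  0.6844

σ√T = 0.47 × 0.8660 = 0.4070
d₁ = [ln(386/378) + (0.056 + ½·0.47²)·0.75] / (σ√T) = (0.0209 + 0.1248) / 0.4070 = 0.3582 → 0.36
N(d₁) = N(0.36) = 0.6406
Δ_put = N(d₁) − 1 = 0.6406 − 1 = -0.3594

-0.3594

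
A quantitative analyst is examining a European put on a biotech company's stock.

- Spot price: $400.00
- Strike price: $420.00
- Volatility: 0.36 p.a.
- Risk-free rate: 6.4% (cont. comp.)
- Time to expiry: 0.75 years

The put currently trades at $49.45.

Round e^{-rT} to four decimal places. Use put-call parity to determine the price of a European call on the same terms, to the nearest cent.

$49.15

exp(−rT) = exp(−0.064·0.75) = 0.9531
Put-call parity: C − P = S − K·e^(−rT) = 400 − 420·0.9531 = 400 − 400.3020 = -0.3020
C = P + (C − P) = 49.45 + (-0.3020) = 49.1480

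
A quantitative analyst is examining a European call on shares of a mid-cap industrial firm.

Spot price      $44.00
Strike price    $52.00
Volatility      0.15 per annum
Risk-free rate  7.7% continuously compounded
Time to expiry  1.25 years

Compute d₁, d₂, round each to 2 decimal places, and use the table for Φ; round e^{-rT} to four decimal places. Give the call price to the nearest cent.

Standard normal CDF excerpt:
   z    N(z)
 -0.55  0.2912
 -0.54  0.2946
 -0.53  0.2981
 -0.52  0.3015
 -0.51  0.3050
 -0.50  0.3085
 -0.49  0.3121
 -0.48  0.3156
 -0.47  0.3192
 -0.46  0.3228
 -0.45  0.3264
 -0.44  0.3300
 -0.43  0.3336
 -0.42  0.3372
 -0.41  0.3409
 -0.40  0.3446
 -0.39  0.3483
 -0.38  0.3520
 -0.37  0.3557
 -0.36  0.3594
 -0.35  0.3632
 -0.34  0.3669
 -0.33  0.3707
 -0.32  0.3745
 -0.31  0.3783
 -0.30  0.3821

T = 1.25;  σ√T = 0.1677
d₁ = [ln(44/52) + (0.077 + 0.15²/2)·1.25] / 0.1677 = [-0.1671 + 0.1103] / 0.1677 = -0.3383 ⇒ -0.34
d₂ = d₁ − σ√T = -0.3383 − 0.1677 = -0.5060 ⇒ -0.51
e^(−rT) = e^(−0.077·1.25) = 0.9082
N(d₁) = N(-0.34) = 0.3669;  N(d₂) = N(-0.51) = 0.3050
C = 44·0.3669 − 52·0.9082·0.3050 = 16.1436 − 14.4041 = 1.7395

$1.74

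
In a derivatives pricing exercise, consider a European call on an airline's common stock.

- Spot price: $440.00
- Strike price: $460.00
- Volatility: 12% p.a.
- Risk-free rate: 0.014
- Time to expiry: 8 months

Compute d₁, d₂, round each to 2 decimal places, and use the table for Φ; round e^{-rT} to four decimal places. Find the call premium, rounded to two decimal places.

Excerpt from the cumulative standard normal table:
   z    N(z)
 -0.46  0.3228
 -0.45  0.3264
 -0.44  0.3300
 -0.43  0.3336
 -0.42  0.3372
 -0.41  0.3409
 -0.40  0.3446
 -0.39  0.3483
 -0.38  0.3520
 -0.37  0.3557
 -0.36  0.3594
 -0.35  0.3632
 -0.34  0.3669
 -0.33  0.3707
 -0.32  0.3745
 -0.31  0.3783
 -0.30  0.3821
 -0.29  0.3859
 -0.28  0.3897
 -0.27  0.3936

$11.10

σ√T = 0.12 × 0.8165 = 0.0980
d₁ = [ln(440/460) + (0.014 + 0.12²/2)·0.6667] / 0.0980 = [-0.0445 + 0.0141] / 0.0980 = -0.3094 → -0.31
d₂ = d₁ − σ√T = -0.3094 − 0.0980 = -0.4074 → -0.41
exp(−rT) = exp(−0.014·0.6667) = 0.9907
C = 440·N(-0.31) − 460·0.9907·N(-0.41) = 440·0.3783 − 460·0.9907·0.3409 = 166.4520 − 155.3556 = 11.0964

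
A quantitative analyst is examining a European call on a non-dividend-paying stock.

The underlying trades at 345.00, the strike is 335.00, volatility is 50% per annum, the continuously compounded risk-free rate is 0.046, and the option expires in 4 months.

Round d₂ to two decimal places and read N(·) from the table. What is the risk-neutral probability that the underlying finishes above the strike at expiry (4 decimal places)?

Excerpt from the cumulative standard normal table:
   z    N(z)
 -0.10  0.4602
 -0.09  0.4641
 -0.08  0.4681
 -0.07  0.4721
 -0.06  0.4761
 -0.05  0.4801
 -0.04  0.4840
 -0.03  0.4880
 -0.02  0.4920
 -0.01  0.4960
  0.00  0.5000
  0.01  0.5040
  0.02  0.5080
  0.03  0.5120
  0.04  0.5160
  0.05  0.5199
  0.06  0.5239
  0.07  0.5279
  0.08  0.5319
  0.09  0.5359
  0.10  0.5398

σ√T = 0.5·√0.3333 = 0.2887
ln(S/K) + (r + σ²/2)T = ln(345/335) + (0.046 + 0.5²/2)·0.3333 = 0.0294 + 0.0570 = 0.0864
d₁ = 0.0864 / 0.2887 = 0.2993 which rounds to 0.30
d₂ = d₁ − σ√T = 0.2993 − 0.2887 = 0.0107 which rounds to 0.01
Risk-neutral Pr[S_T > K] = N(d₂) = N(0.01) = 0.5040

0.5040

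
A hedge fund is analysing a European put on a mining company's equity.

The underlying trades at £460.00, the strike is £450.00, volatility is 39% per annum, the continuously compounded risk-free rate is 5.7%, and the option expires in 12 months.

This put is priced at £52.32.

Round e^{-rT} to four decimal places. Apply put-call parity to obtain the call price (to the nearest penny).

e^(−rT) = e^(−0.057·1) = 0.9446
Put-call parity: C − P = S − K·e^(−rT) = 460 − 450·0.9446 = 460 − 425.0700 = 34.9300
C = P + (C − P) = 52.32 + (34.9300) = 87.2500

£87.25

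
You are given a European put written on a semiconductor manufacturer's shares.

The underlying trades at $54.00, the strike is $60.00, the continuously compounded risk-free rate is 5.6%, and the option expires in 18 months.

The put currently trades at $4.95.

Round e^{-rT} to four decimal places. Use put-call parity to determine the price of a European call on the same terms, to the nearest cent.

$3.79

exp(−rT) = exp(−0.056·1.5) = 0.9194
Put-call parity: C − P = S − K·e^(−rT) = 54 − 60·0.9194 = 54 − 55.1640 = -1.1640
C = P + (C − P) = 4.95 + (-1.1640) = 3.7860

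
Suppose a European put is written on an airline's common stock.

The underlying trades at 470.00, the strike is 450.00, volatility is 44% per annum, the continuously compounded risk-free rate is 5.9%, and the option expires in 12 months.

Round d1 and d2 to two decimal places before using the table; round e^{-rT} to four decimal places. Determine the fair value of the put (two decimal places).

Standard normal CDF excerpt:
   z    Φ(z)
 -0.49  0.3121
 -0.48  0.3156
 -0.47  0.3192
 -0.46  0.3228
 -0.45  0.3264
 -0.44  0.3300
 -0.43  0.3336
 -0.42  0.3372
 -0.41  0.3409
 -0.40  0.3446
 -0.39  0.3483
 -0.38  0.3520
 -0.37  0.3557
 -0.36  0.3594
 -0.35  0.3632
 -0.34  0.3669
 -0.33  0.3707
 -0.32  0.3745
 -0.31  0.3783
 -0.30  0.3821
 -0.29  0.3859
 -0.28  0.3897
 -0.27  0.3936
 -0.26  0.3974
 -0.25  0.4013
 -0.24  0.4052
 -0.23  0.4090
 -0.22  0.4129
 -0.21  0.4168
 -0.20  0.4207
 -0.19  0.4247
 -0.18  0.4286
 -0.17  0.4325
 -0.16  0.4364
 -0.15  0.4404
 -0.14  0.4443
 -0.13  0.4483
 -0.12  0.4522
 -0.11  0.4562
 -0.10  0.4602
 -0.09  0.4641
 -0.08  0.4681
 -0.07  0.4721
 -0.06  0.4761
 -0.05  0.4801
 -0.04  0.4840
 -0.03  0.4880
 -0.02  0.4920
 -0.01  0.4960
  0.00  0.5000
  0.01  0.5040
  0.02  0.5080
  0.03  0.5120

σ√T = 0.44 × 1.0000 = 0.4400
ln(S/K) + (r + σ²/2)T = ln(470/450) + (0.059 + 0.44²/2)·1 = 0.0435 + 0.1558 = 0.1993
d₁ = 0.1993 / 0.4400 = 0.4529 ≈ 0.45
d₂ = d₁ − σ√T = 0.4529 − 0.4400 = 0.0129 ≈ 0.01
exp(−rT) = exp(−0.059·1) = 0.9427
N(−d₂) = N(-0.01) = 0.4960;  N(−d₁) = N(-0.45) = 0.3264
P = 450·0.9427·0.4960 − 470·0.3264 = 210.4106 − 153.4080 = 57.0026

57.00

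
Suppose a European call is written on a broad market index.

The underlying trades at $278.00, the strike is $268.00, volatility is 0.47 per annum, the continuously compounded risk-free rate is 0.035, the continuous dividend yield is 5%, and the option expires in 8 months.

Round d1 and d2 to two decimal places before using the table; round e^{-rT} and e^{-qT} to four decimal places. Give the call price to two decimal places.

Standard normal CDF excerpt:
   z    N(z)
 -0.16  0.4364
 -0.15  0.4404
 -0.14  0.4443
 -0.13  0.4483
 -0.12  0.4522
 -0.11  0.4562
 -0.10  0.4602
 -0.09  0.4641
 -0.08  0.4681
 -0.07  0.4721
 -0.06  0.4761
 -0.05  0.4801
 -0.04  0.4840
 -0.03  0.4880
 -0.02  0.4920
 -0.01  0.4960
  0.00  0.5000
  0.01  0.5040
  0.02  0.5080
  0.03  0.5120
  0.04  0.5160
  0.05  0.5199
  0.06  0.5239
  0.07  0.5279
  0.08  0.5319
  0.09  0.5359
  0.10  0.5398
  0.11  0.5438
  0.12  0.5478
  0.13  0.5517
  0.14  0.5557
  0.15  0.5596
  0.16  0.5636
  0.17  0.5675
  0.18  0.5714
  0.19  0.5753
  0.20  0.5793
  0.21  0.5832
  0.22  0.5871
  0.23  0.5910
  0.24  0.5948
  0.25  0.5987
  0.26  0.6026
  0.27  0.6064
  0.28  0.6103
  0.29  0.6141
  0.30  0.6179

$43.64

T = 0.6667;  σ√T = 0.3838
ln(S/K) + (r − q + σ²/2)T = ln(278/268) + (0.035 − 0.05 + 0.47²/2)·0.6667 = 0.0366 + 0.0636 = 0.1003
d₁ = 0.1003 / 0.3838 = 0.2613 → 0.26
d₂ = d₁ − σ√T = 0.2613 − 0.3838 = -0.1225 → -0.12
exp(−qT) = exp(−0.05·0.6667) = 0.9672;  exp(−rT) = exp(−0.035·0.6667) = 0.9769
N(d₁) = N(0.26) = 0.6026;  N(d₂) = N(-0.12) = 0.4522
C = 278·0.9672·0.6026 − 268·0.9769·0.4522 = 162.0281 − 118.3901 = 43.6379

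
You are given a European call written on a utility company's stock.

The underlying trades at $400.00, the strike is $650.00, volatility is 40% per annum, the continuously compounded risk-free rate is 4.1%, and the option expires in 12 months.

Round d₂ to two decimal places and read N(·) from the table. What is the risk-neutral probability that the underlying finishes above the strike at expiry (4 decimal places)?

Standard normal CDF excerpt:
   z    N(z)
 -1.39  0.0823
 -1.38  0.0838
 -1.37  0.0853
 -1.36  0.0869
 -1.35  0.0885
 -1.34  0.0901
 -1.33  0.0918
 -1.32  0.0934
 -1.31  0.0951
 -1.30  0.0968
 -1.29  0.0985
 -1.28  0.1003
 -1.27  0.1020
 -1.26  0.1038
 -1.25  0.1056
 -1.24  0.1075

0.0951

σ√T = 0.4 × 1.0000 = 0.4000
d₁ = [ln(400/650) + (0.041 + 0.4²/2)·1] / 0.4000 = [-0.4855 + 0.1210] / 0.4000 = -0.9113 which rounds to -0.91
d₂ = d₁ − σ√T = -0.9113 − 0.4000 = -1.3113 which rounds to -1.31
Pr(exercise) under Q = N(d₂) = 0.0951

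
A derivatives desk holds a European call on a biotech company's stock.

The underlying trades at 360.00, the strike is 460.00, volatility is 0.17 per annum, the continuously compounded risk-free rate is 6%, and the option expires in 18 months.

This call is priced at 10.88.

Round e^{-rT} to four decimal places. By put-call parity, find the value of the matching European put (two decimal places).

71.27

e^(−rT) = e^(−0.06·1.5) = 0.9139
Put-call parity: C − P = S − K·e^(−rT) = 360 − 460·0.9139 = 360 − 420.3940 = -60.3940
P = C − (C − P) = 10.88 − (-60.3940) = 71.2740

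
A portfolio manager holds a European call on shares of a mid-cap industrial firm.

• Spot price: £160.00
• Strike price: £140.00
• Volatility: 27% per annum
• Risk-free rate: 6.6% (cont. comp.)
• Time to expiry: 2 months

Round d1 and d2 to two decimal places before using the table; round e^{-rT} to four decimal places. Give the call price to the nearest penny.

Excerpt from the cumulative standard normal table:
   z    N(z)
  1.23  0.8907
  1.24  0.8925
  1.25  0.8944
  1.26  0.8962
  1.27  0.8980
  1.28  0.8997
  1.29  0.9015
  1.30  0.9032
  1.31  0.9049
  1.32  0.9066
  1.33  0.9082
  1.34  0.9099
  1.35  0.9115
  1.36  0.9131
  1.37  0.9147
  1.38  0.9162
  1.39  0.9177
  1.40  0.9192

σ√T = 0.27·√0.1667 = 0.1102
d₁ = [ln(160/140) + (0.066 + ½·0.27²)·0.1667] / (σ√T) = (0.1335 + 0.0171) / 0.1102 = 1.3663 ⇒ 1.37
d₂ = 1.3663 − 0.1102 = 1.2561 ⇒ 1.26
e^(−rT) = e^(−0.066·0.1667) = 0.9891
N(d₁) = N(1.37) = 0.9147;  N(d₂) = N(1.26) = 0.8962
C = 160·0.9147 − 140·0.9891·0.8962 = 146.3520 − 124.1004 = 22.2516

£22.25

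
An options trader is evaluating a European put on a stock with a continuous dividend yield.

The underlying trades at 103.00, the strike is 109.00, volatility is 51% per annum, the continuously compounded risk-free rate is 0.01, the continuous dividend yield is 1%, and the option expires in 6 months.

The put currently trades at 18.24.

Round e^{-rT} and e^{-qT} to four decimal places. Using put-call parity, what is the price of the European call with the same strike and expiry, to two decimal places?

12.27

exp(−qT) = exp(−0.01·0.5) = 0.9950;  exp(−rT) = exp(−0.01·0.5) = 0.9950
Put-call parity: C − P = S·e^(−qT) − K·e^(−rT) = 103·0.9950 − 109·0.9950 = 102.4850 − 108.4550 = -5.9700
C = P + (C − P) = 18.24 + (-5.9700) = 12.2700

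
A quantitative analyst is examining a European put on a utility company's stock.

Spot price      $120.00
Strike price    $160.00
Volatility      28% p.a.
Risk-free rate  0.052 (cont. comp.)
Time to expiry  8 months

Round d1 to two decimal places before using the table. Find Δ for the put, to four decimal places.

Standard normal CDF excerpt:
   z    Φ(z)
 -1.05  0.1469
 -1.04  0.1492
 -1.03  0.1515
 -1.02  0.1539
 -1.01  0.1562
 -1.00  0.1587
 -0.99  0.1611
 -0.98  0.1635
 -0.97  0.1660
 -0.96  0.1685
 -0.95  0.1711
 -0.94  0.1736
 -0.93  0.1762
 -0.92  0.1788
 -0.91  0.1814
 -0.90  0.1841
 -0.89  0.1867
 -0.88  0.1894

σ√T = 0.28 × 0.8165 = 0.2286
d₁ = [ln(120/160) + (0.052 + 0.28²/2)·0.6667] / 0.2286 = [-0.2877 + 0.0608] / 0.2286 = -0.9924 which rounds to -0.99
N(d₁) = N(-0.99) = 0.1611
Δ_put = N(d₁) − 1 = 0.1611 − 1 = -0.8389

-0.8389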